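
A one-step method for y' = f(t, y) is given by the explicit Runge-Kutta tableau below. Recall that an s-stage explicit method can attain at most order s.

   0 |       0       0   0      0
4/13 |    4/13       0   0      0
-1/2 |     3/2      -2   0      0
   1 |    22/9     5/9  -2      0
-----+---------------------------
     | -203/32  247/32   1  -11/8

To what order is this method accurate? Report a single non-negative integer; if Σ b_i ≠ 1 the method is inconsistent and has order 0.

2

b = (-203/32, 247/32, 1, -11/8)
c = (0, 4/13, -1/2, 1)
Ac = (0, 0, -8/13, 137/117)
Σ b_i: (-203/32)·1 + 247/32·1 + 1·1 + (-11/8)·1 = 1 ✓
b·c: 247/32·4/13 + 1·(-1/2) + (-11/8)·1 = 1/2 ✓
b·c²: 247/32·16/169 + 1·1/4 + (-11/8)·1 = -41/104 ≠ 1/3 ⇒ order 2.
b·Ac: 1·(-8/13) + (-11/8)·137/117 = -2083/936 ≠ 1/6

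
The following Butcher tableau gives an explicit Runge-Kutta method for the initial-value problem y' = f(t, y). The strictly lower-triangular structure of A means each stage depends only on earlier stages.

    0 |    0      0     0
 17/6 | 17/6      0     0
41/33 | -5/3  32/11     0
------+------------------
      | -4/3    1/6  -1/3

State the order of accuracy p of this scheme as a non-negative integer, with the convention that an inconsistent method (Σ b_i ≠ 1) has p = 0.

0

b = (-4/3, 1/6, -1/3)
c = (0, 17/6, 41/33)
Ac = (0, 0, 272/33)
Σ b_i: (-4/3)·1 + 1/6·1 + (-1/3)·1 = -3/2 ≠ 1 ⇒ order 0.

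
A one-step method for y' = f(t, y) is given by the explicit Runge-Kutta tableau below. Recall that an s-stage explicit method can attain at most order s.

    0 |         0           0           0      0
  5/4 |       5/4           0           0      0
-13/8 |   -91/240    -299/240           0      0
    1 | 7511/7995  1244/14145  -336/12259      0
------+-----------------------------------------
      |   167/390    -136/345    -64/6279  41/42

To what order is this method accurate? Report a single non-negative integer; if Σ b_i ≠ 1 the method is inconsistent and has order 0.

b = (167/390, -136/345, -64/6279, 41/42)
c = (0, 5/4, -13/8, 1)
Ac = (0, 0, -299/192, 19/123)
Σ b_i: 167/390·1 + (-136/345)·1 + (-64/6279)·1 + 41/42·1 = 1 ✓
b·c: (-136/345)·5/4 + (-64/6279)·(-13/8) + 41/42·1 = 1/2 ✓
b·c²: (-136/345)·25/16 + (-64/6279)·169/64 + 41/42·1 = 1/3 ✓
b·Ac: (-64/6279)·(-299/192) + 41/42·19/123 = 1/6 ✓
b·c³: (-136/345)·125/64 + (-64/6279)·(-2197/512) + 41/42·1 = 1/4 ✓
b·(c∘Ac): (-64/6279)·3887/1536 + 41/42·19/123 = 1/8 ✓
b·Ac²: (-64/6279)·(-1495/768) + 41/42·8/123 = 1/12 ✓
b·A²c: 41/42·7/164 = 1/24 ✓; 4 stages ⇒ order 4.

4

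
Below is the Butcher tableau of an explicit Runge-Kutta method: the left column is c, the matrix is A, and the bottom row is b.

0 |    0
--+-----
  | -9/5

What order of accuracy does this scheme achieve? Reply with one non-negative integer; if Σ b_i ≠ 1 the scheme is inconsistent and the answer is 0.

0

b = (-9/5)
c = (0)
Σ b_i: (-9/5)·1 = -9/5 ≠ 1 ⇒ order 0.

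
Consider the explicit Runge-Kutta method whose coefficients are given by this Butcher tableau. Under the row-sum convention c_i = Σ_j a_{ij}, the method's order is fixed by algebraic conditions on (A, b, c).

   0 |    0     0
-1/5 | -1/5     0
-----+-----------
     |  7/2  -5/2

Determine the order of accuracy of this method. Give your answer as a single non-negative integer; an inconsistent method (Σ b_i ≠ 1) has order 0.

b = (7/2, -5/2)
c = (0, -1/5)
Σ b_i: 7/2·1 + (-5/2)·1 = 1 ✓
b·c: (-5/2)·(-1/5) = 1/2 ✓; 2 stages ⇒ order 2.

2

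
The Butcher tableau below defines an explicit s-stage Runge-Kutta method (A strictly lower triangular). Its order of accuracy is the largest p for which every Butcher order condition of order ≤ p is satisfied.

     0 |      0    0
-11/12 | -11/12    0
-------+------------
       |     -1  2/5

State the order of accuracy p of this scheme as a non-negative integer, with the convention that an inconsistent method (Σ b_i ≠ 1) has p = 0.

b = (-1, 2/5)
c = (0, -11/12)
Σ b_i: (-1)·1 + 2/5·1 = -3/5 ≠ 1 ⇒ order 0.

0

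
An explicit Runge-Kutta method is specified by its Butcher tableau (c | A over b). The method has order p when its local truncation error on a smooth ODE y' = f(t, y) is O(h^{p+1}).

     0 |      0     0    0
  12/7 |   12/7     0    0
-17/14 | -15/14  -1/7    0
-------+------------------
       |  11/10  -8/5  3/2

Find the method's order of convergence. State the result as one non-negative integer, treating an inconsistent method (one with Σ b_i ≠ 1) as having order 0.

b = (11/10, -8/5, 3/2)
c = (0, 12/7, -17/14)
Ac = (0, 0, -12/49)
Σ b_i: 11/10·1 + (-8/5)·1 + 3/2·1 = 1 ✓
b·c: (-8/5)·12/7 + 3/2·(-17/14) = -639/140 ≠ 1/2 ⇒ order 1.

1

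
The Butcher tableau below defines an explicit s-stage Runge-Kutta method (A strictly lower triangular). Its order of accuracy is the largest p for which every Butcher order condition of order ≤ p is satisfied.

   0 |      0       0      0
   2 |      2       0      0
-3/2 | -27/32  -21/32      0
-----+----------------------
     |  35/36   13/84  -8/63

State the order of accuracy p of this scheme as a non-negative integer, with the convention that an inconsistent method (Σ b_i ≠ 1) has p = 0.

3

b = (35/36, 13/84, -8/63)
c = (0, 2, -3/2)
Ac = (0, 0, -21/16)
Σ b_i: 35/36·1 + 13/84·1 + (-8/63)·1 = 1 ✓
b·c: 13/84·2 + (-8/63)·(-3/2) = 1/2 ✓
b·c²: 13/84·4 + (-8/63)·9/4 = 1/3 ✓
b·Ac: (-8/63)·(-21/16) = 1/6 ✓; 3 stages ⇒ order 3.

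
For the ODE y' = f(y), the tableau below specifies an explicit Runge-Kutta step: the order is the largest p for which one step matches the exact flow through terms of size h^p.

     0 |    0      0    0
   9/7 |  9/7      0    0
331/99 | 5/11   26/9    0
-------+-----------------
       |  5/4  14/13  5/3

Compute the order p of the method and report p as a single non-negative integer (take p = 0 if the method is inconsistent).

0

b = (5/4, 14/13, 5/3)
c = (0, 9/7, 331/99)
Ac = (0, 0, 26/7)
Σ b_i: 5/4·1 + 14/13·1 + 5/3·1 = 623/156 ≠ 1 ⇒ order 0.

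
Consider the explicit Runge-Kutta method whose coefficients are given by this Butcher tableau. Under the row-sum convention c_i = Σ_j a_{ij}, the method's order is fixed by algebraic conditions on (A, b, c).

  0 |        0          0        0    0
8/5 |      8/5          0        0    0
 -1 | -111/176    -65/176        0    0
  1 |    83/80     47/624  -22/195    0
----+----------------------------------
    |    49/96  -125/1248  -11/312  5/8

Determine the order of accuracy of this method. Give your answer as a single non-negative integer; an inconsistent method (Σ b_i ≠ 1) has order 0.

4

b = (49/96, -125/1248, -11/312, 5/8)
c = (0, 8/5, -1, 1)
Ac = (0, 0, -13/22, 7/30)
Σ b_i: 49/96·1 + (-125/1248)·1 + (-11/312)·1 + 5/8·1 = 1 ✓
b·c: (-125/1248)·8/5 + (-11/312)·(-1) + 5/8·1 = 1/2 ✓
b·c²: (-125/1248)·64/25 + (-11/312)·1 + 5/8·1 = 1/3 ✓
b·Ac: (-11/312)·(-13/22) + 5/8·7/30 = 1/6 ✓
b·c³: (-125/1248)·512/125 + (-11/312)·(-1) + 5/8·1 = 1/4 ✓
b·(c∘Ac): (-11/312)·13/22 + 5/8·7/30 = 1/8 ✓
b·Ac²: (-11/312)·(-52/55) + 5/8·2/25 = 1/12 ✓
b·A²c: 5/8·1/15 = 1/24 ✓; 4 stages ⇒ order 4.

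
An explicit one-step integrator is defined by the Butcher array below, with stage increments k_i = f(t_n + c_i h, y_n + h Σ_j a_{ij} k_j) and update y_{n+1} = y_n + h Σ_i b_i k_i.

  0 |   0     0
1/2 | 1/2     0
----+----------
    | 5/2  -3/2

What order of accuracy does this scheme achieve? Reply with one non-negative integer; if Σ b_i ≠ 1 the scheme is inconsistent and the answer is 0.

1

b = (5/2, -3/2)
c = (0, 1/2)
Σ b_i: 5/2·1 + (-3/2)·1 = 1 ✓
b·c: (-3/2)·1/2 = -3/4 ≠ 1/2 ⇒ order 1.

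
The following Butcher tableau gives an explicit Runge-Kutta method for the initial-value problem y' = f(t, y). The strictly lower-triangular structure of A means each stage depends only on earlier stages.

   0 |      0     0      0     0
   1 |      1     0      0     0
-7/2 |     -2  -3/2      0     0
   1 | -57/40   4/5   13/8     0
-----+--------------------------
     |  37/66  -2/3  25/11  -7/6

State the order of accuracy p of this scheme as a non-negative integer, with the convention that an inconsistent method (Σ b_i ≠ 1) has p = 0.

b = (37/66, -2/3, 25/11, -7/6)
c = (0, 1, -7/2, 1)
Ac = (0, 0, -3/2, -391/80)
Σ b_i: 37/66·1 + (-2/3)·1 + 25/11·1 + (-7/6)·1 = 1 ✓
b·c: (-2/3)·1 + 25/11·(-7/2) + (-7/6)·1 = -323/33 ≠ 1/2 ⇒ order 1.

1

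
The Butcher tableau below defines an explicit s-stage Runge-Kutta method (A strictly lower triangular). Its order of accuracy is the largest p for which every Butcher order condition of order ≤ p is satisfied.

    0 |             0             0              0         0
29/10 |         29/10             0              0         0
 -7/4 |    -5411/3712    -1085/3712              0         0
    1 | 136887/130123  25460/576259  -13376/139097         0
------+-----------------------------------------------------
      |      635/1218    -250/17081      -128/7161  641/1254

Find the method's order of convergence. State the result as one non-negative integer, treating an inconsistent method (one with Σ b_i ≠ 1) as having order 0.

b = (635/1218, -250/17081, -128/7161, 641/1254)
c = (0, 29/10, -7/4, 1)
Ac = (0, 0, -217/256, 190/641)
Σ b_i: 635/1218·1 + (-250/17081)·1 + (-128/7161)·1 + 641/1254·1 = 1 ✓
b·c: (-250/17081)·29/10 + (-128/7161)·(-7/4) + 641/1254·1 = 1/2 ✓
b·c²: (-250/17081)·841/100 + (-128/7161)·49/16 + 641/1254·1 = 1/3 ✓
b·Ac: (-128/7161)·(-217/256) + 641/1254·190/641 = 1/6 ✓
b·c³: (-250/17081)·24389/1000 + (-128/7161)·(-343/64) + 641/1254·1 = 1/4 ✓
b·(c∘Ac): (-128/7161)·1519/1024 + 641/1254·190/641 = 1/8 ✓
b·Ac²: (-128/7161)·(-6293/2560) + 641/1254·247/3205 = 1/12 ✓
b·A²c: 641/1254·209/2564 = 1/24 ✓; 4 stages ⇒ order 4.

4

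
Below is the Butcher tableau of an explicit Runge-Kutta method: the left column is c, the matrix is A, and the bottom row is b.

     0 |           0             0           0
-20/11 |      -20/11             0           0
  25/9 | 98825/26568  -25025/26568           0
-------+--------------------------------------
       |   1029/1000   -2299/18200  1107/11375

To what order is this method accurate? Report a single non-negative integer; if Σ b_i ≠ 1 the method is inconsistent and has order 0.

3

b = (1029/1000, -2299/18200, 1107/11375)
c = (0, -20/11, 25/9)
Ac = (0, 0, 11375/6642)
Σ b_i: 1029/1000·1 + (-2299/18200)·1 + 1107/11375·1 = 1 ✓
b·c: (-2299/18200)·(-20/11) + 1107/11375·25/9 = 1/2 ✓
b·c²: (-2299/18200)·400/121 + 1107/11375·625/81 = 1/3 ✓
b·Ac: 1107/11375·11375/6642 = 1/6 ✓; 3 stages ⇒ order 3.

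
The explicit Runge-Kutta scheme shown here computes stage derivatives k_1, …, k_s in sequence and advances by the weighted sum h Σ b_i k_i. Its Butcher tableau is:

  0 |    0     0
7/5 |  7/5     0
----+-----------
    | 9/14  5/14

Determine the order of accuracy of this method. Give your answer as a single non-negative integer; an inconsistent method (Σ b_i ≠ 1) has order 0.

b = (9/14, 5/14)
c = (0, 7/5)
Σ b_i: 9/14·1 + 5/14·1 = 1 ✓
b·c: 5/14·7/5 = 1/2 ✓; 2 stages ⇒ order 2.

2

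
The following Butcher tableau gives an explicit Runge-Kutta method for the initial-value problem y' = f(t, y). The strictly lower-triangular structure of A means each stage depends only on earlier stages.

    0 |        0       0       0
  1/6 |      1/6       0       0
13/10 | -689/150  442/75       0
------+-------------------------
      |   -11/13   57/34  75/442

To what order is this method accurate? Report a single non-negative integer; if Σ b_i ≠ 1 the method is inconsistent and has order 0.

b = (-11/13, 57/34, 75/442)
c = (0, 1/6, 13/10)
Ac = (0, 0, 221/225)
Σ b_i: (-11/13)·1 + 57/34·1 + 75/442·1 = 1 ✓
b·c: 57/34·1/6 + 75/442·13/10 = 1/2 ✓
b·c²: 57/34·1/36 + 75/442·169/100 = 1/3 ✓
b·Ac: 75/442·221/225 = 1/6 ✓; 3 stages ⇒ order 3.

3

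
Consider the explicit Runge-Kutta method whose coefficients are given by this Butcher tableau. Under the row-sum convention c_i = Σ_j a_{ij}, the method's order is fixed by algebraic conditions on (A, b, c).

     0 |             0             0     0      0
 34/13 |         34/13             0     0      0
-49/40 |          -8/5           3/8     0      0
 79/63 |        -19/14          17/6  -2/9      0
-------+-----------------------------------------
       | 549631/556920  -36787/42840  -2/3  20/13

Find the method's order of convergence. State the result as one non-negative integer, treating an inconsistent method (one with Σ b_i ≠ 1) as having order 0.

b = (549631/556920, -36787/42840, -2/3, 20/13)
c = (0, 34/13, -49/40, 79/63)
Ac = (0, 0, 51/52, 17977/2340)
Σ b_i: 549631/556920·1 + (-36787/42840)·1 + (-2/3)·1 + 20/13·1 = 1 ✓
b·c: (-36787/42840)·34/13 + (-2/3)·(-49/40) + 20/13·79/63 = 1/2 ✓
b·c²: (-36787/42840)·1156/169 + (-2/3)·2401/1600 + 20/13·6241/3969 = -2390614547/536608800 ≠ 1/3 ⇒ order 2.
b·Ac: (-2/3)·51/52 + 20/13·17977/2340 = 33965/3042 ≠ 1/6

2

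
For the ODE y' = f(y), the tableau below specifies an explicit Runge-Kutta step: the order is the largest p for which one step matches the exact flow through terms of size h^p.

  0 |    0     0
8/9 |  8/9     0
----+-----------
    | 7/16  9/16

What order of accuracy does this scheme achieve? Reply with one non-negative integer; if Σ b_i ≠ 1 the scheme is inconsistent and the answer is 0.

b = (7/16, 9/16)
c = (0, 8/9)
Σ b_i: 7/16·1 + 9/16·1 = 1 ✓
b·c: 9/16·8/9 = 1/2 ✓; 2 stages ⇒ order 2.

2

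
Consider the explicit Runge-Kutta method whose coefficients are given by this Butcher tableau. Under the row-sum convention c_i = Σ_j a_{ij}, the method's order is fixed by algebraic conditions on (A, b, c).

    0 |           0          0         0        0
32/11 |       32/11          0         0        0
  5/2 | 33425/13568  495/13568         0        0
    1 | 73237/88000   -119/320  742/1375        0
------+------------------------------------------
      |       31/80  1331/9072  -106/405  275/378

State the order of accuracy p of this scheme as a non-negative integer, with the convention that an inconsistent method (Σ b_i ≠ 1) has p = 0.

b = (31/80, 1331/9072, -106/405, 275/378)
c = (0, 32/11, 5/2, 1)
Ac = (0, 0, 45/424, 147/550)
Σ b_i: 31/80·1 + 1331/9072·1 + (-106/405)·1 + 275/378·1 = 1 ✓
b·c: 1331/9072·32/11 + (-106/405)·5/2 + 275/378·1 = 1/2 ✓
b·c²: 1331/9072·1024/121 + (-106/405)·25/4 + 275/378·1 = 1/3 ✓
b·Ac: (-106/405)·45/424 + 275/378·147/550 = 1/6 ✓
b·c³: 1331/9072·32768/1331 + (-106/405)·125/8 + 275/378·1 = 1/4 ✓
b·(c∘Ac): (-106/405)·225/848 + 275/378·147/550 = 1/8 ✓
b·Ac²: (-106/405)·180/583 + 275/378·273/1210 = 1/12 ✓
b·A²c: 275/378·63/1100 = 1/24 ✓; 4 stages ⇒ order 4.

4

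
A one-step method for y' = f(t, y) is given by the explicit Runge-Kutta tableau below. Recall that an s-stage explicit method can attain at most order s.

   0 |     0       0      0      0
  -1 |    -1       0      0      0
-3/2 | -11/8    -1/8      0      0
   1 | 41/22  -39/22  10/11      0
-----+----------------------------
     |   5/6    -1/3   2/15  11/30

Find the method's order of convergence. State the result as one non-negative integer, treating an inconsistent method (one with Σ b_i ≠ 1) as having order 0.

4

b = (5/6, -1/3, 2/15, 11/30)
c = (0, -1, -3/2, 1)
Ac = (0, 0, 1/8, 9/22)
Σ b_i: 5/6·1 + (-1/3)·1 + 2/15·1 + 11/30·1 = 1 ✓
b·c: (-1/3)·(-1) + 2/15·(-3/2) + 11/30·1 = 1/2 ✓
b·c²: (-1/3)·1 + 2/15·9/4 + 11/30·1 = 1/3 ✓
b·Ac: 2/15·1/8 + 11/30·9/22 = 1/6 ✓
b·c³: (-1/3)·(-1) + 2/15·(-27/8) + 11/30·1 = 1/4 ✓
b·(c∘Ac): 2/15·(-3/16) + 11/30·9/22 = 1/8 ✓
b·Ac²: 2/15·(-1/8) + 11/30·3/11 = 1/12 ✓
b·A²c: 11/30·5/44 = 1/24 ✓; 4 stages ⇒ order 4.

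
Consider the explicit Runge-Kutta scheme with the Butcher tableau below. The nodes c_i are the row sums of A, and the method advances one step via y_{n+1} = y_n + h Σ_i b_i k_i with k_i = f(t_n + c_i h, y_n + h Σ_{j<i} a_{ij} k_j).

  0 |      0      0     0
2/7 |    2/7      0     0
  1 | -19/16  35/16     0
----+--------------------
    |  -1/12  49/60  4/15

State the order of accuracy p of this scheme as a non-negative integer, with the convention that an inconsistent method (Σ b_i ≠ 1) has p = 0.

3

b = (-1/12, 49/60, 4/15)
c = (0, 2/7, 1)
Ac = (0, 0, 5/8)
Σ b_i: (-1/12)·1 + 49/60·1 + 4/15·1 = 1 ✓
b·c: 49/60·2/7 + 4/15·1 = 1/2 ✓
b·c²: 49/60·4/49 + 4/15·1 = 1/3 ✓
b·Ac: 4/15·5/8 = 1/6 ✓; 3 stages ⇒ order 3.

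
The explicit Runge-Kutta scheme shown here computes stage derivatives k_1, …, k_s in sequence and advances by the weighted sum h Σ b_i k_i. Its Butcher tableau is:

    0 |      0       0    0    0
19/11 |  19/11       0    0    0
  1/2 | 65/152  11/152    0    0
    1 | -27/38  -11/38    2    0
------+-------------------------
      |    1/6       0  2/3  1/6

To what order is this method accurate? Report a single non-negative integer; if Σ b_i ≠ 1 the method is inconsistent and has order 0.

b = (1/6, 0, 2/3, 1/6)
c = (0, 19/11, 1/2, 1)
Ac = (0, 0, 1/8, 1/2)
Σ b_i: 1/6·1 + 2/3·1 + 1/6·1 = 1 ✓
b·c: 2/3·1/2 + 1/6·1 = 1/2 ✓
b·c²: 2/3·1/4 + 1/6·1 = 1/3 ✓
b·Ac: 2/3·1/8 + 1/6·1/2 = 1/6 ✓
b·c³: 2/3·1/8 + 1/6·1 = 1/4 ✓
b·(c∘Ac): 2/3·1/16 + 1/6·1/2 = 1/8 ✓
b·Ac²: 2/3·19/88 + 1/6·(-4/11) = 1/12 ✓
b·A²c: 1/6·1/4 = 1/24 ✓; 4 stages ⇒ order 4.

4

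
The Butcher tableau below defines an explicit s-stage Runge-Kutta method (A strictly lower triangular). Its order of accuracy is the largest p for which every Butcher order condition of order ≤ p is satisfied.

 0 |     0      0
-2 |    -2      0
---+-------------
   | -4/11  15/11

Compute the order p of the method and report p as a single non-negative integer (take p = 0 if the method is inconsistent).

1

b = (-4/11, 15/11)
c = (0, -2)
Σ b_i: (-4/11)·1 + 15/11·1 = 1 ✓
b·c: 15/11·(-2) = -30/11 ≠ 1/2 ⇒ order 1.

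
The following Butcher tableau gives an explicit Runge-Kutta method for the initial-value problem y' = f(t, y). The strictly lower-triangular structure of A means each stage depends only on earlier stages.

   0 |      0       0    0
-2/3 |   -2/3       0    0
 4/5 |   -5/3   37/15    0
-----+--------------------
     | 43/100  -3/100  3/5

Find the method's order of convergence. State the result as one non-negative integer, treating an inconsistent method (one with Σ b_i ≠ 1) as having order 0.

2

b = (43/100, -3/100, 3/5)
c = (0, -2/3, 4/5)
Ac = (0, 0, -74/45)
Σ b_i: 43/100·1 + (-3/100)·1 + 3/5·1 = 1 ✓
b·c: (-3/100)·(-2/3) + 3/5·4/5 = 1/2 ✓
b·c²: (-3/100)·4/9 + 3/5·16/25 = 139/375 ≠ 1/3 ⇒ order 2.
b·Ac: 3/5·(-74/45) = -74/75 ≠ 1/6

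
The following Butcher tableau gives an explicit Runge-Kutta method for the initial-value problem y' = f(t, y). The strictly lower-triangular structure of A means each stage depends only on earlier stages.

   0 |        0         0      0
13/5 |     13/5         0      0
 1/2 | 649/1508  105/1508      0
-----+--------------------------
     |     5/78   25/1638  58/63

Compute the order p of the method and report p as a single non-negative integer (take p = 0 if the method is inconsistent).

b = (5/78, 25/1638, 58/63)
c = (0, 13/5, 1/2)
Ac = (0, 0, 21/116)
Σ b_i: 5/78·1 + 25/1638·1 + 58/63·1 = 1 ✓
b·c: 25/1638·13/5 + 58/63·1/2 = 1/2 ✓
b·c²: 25/1638·169/25 + 58/63·1/4 = 1/3 ✓
b·Ac: 58/63·21/116 = 1/6 ✓; 3 stages ⇒ order 3.

3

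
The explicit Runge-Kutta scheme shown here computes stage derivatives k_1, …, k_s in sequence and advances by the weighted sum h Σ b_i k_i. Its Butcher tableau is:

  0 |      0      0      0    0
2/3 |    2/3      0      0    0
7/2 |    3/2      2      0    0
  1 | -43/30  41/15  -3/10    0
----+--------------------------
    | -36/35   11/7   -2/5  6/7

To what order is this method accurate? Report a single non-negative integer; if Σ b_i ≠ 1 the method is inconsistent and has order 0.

1

b = (-36/35, 11/7, -2/5, 6/7)
c = (0, 2/3, 7/2, 1)
Ac = (0, 0, 4/3, 139/180)
Σ b_i: (-36/35)·1 + 11/7·1 + (-2/5)·1 + 6/7·1 = 1 ✓
b·c: 11/7·2/3 + (-2/5)·7/2 + 6/7·1 = 53/105 ≠ 1/2 ⇒ order 1.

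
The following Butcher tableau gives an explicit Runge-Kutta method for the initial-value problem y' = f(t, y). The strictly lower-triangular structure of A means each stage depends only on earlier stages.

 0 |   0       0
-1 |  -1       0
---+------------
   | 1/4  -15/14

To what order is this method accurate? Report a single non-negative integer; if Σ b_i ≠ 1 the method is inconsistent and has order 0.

b = (1/4, -15/14)
c = (0, -1)
Σ b_i: 1/4·1 + (-15/14)·1 = -23/28 ≠ 1 ⇒ order 0.

0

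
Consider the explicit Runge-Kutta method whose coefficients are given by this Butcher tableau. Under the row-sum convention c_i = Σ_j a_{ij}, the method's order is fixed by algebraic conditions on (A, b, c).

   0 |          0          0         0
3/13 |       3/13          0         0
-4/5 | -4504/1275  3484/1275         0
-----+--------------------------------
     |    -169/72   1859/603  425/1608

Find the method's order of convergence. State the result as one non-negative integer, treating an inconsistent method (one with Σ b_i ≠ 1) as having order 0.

b = (-169/72, 1859/603, 425/1608)
c = (0, 3/13, -4/5)
Ac = (0, 0, 268/425)
Σ b_i: (-169/72)·1 + 1859/603·1 + 425/1608·1 = 1 ✓
b·c: 1859/603·3/13 + 425/1608·(-4/5) = 1/2 ✓
b·c²: 1859/603·9/169 + 425/1608·16/25 = 1/3 ✓
b·Ac: 425/1608·268/425 = 1/6 ✓; 3 stages ⇒ order 3.

3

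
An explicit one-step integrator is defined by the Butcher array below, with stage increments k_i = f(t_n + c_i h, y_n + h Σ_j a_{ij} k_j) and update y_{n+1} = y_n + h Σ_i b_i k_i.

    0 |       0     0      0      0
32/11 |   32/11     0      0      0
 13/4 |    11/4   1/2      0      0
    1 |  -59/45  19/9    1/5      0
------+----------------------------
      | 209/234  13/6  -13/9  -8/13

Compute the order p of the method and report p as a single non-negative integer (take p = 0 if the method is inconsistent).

1

b = (209/234, 13/6, -13/9, -8/13)
c = (0, 32/11, 13/4, 1)
Ac = (0, 0, 16/11, 13447/1980)
Σ b_i: 209/234·1 + 13/6·1 + (-13/9)·1 + (-8/13)·1 = 1 ✓
b·c: 13/6·32/11 + (-13/9)·13/4 + (-8/13)·1 = 5113/5148 ≠ 1/2 ⇒ order 1.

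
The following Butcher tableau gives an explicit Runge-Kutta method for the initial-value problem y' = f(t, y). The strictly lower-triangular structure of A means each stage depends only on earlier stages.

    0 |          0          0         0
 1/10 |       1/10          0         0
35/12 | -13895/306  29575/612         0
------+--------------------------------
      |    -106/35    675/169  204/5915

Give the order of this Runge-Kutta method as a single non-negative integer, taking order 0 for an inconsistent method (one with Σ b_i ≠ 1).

b = (-106/35, 675/169, 204/5915)
c = (0, 1/10, 35/12)
Ac = (0, 0, 5915/1224)
Σ b_i: (-106/35)·1 + 675/169·1 + 204/5915·1 = 1 ✓
b·c: 675/169·1/10 + 204/5915·35/12 = 1/2 ✓
b·c²: 675/169·1/100 + 204/5915·1225/144 = 1/3 ✓
b·Ac: 204/5915·5915/1224 = 1/6 ✓; 3 stages ⇒ order 3.

3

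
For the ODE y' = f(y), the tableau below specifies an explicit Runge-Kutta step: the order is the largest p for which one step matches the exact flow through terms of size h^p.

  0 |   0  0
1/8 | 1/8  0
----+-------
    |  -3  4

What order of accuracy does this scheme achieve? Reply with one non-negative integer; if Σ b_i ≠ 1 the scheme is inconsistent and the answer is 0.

2

b = (-3, 4)
c = (0, 1/8)
Σ b_i: (-3)·1 + 4·1 = 1 ✓
b·c: 4·1/8 = 1/2 ✓; 2 stages ⇒ order 2.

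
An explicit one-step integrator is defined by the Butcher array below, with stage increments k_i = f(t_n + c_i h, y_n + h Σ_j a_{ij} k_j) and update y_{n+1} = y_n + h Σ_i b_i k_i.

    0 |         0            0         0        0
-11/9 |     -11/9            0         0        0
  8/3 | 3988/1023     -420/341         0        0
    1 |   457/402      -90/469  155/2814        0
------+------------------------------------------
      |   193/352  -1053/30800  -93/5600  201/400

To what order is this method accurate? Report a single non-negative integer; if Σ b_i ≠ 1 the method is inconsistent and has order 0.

b = (193/352, -1053/30800, -93/5600, 201/400)
c = (0, -11/9, 8/3, 1)
Ac = (0, 0, 140/93, 230/603)
Σ b_i: 193/352·1 + (-1053/30800)·1 + (-93/5600)·1 + 201/400·1 = 1 ✓
b·c: (-1053/30800)·(-11/9) + (-93/5600)·8/3 + 201/400·1 = 1/2 ✓
b·c²: (-1053/30800)·121/81 + (-93/5600)·64/9 + 201/400·1 = 1/3 ✓
b·Ac: (-93/5600)·140/93 + 201/400·230/603 = 1/6 ✓
b·c³: (-1053/30800)·(-1331/729) + (-93/5600)·512/27 + 201/400·1 = 1/4 ✓
b·(c∘Ac): (-93/5600)·1120/279 + 201/400·230/603 = 1/8 ✓
b·Ac²: (-93/5600)·(-1540/837) + 201/400·190/1809 = 1/12 ✓
b·A²c: 201/400·50/603 = 1/24 ✓; 4 stages ⇒ order 4.

4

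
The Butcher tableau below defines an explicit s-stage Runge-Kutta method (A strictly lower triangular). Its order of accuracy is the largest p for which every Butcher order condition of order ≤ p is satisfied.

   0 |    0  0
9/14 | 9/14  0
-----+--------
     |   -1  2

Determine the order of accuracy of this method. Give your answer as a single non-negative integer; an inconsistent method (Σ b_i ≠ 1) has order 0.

b = (-1, 2)
c = (0, 9/14)
Σ b_i: (-1)·1 + 2·1 = 1 ✓
b·c: 2·9/14 = 9/7 ≠ 1/2 ⇒ order 1.

1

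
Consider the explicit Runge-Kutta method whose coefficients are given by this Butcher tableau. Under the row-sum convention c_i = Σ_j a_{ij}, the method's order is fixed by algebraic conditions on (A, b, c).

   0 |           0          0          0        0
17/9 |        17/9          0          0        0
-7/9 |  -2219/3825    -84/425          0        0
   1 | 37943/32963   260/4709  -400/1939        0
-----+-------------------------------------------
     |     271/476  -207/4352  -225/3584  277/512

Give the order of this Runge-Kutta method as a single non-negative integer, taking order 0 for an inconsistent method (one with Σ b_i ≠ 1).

b = (271/476, -207/4352, -225/3584, 277/512)
c = (0, 17/9, -7/9, 1)
Ac = (0, 0, -28/75, 220/831)
Σ b_i: 271/476·1 + (-207/4352)·1 + (-225/3584)·1 + 277/512·1 = 1 ✓
b·c: (-207/4352)·17/9 + (-225/3584)·(-7/9) + 277/512·1 = 1/2 ✓
b·c²: (-207/4352)·289/81 + (-225/3584)·49/81 + 277/512·1 = 1/3 ✓
b·Ac: (-225/3584)·(-28/75) + 277/512·220/831 = 1/6 ✓
b·c³: (-207/4352)·4913/729 + (-225/3584)·(-343/729) + 277/512·1 = 1/4 ✓
b·(c∘Ac): (-225/3584)·196/675 + 277/512·220/831 = 1/8 ✓
b·Ac²: (-225/3584)·(-476/675) + 277/512·20/277 = 1/12 ✓
b·A²c: 277/512·64/831 = 1/24 ✓; 4 stages ⇒ order 4.

4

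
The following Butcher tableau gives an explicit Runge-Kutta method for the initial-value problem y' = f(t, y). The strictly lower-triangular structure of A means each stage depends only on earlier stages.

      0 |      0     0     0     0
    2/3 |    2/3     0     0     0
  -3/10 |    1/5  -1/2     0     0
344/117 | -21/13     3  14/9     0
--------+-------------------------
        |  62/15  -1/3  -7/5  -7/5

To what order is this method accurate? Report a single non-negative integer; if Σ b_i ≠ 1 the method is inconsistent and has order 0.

1

b = (62/15, -1/3, -7/5, -7/5)
c = (0, 2/3, -3/10, 344/117)
Ac = (0, 0, -1/3, 23/15)
Σ b_i: 62/15·1 + (-1/3)·1 + (-7/5)·1 + (-7/5)·1 = 1 ✓
b·c: (-1/3)·2/3 + (-7/5)·(-3/10) + (-7/5)·344/117 = -2547/650 ≠ 1/2 ⇒ order 1.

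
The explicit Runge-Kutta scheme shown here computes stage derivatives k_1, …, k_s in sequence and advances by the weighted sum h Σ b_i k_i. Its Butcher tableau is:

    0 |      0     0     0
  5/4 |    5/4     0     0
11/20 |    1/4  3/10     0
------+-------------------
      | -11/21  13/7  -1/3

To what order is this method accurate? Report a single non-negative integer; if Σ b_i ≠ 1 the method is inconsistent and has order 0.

1

b = (-11/21, 13/7, -1/3)
c = (0, 5/4, 11/20)
Ac = (0, 0, 3/8)
Σ b_i: (-11/21)·1 + 13/7·1 + (-1/3)·1 = 1 ✓
b·c: 13/7·5/4 + (-1/3)·11/20 = 449/210 ≠ 1/2 ⇒ order 1.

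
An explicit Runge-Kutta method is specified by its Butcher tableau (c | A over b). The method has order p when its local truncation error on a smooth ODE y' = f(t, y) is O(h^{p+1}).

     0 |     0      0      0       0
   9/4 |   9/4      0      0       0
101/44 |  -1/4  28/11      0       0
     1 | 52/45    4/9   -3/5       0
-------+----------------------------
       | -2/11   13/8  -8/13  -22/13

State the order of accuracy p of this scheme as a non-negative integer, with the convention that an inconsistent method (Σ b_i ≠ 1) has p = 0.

b = (-2/11, 13/8, -8/13, -22/13)
c = (0, 9/4, 101/44, 1)
Ac = (0, 0, 63/11, -83/220)
Σ b_i: (-2/11)·1 + 13/8·1 + (-8/13)·1 + (-22/13)·1 = -989/1144 ≠ 1 ⇒ order 0.

0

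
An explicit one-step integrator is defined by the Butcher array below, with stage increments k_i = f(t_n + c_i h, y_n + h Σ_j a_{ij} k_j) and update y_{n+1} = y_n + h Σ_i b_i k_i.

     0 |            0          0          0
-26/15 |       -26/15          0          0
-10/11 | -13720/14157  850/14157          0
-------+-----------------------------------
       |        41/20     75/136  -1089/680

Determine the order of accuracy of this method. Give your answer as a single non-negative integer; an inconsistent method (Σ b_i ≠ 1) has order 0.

3

b = (41/20, 75/136, -1089/680)
c = (0, -26/15, -10/11)
Ac = (0, 0, -340/3267)
Σ b_i: 41/20·1 + 75/136·1 + (-1089/680)·1 = 1 ✓
b·c: 75/136·(-26/15) + (-1089/680)·(-10/11) = 1/2 ✓
b·c²: 75/136·676/225 + (-1089/680)·100/121 = 1/3 ✓
b·Ac: (-1089/680)·(-340/3267) = 1/6 ✓; 3 stages ⇒ order 3.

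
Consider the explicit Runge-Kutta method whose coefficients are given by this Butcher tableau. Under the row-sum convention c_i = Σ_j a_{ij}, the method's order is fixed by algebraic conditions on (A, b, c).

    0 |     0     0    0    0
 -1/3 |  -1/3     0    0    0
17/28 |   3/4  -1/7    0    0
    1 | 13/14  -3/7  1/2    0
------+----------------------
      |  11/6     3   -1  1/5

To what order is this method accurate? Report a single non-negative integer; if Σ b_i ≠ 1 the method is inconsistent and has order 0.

0

b = (11/6, 3, -1, 1/5)
c = (0, -1/3, 17/28, 1)
Ac = (0, 0, 1/21, 25/56)
Σ b_i: 11/6·1 + 3·1 + (-1)·1 + 1/5·1 = 121/30 ≠ 1 ⇒ order 0.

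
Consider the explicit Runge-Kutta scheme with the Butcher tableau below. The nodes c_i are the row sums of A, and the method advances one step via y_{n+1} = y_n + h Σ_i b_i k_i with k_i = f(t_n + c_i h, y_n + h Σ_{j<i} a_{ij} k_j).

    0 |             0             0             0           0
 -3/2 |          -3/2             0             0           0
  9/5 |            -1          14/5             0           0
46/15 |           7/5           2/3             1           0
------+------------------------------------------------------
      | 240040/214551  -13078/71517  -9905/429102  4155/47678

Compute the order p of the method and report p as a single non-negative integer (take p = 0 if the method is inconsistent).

3

b = (240040/214551, -13078/71517, -9905/429102, 4155/47678)
c = (0, -3/2, 9/5, 46/15)
Ac = (0, 0, -21/5, 4/5)
Σ b_i: 240040/214551·1 + (-13078/71517)·1 + (-9905/429102)·1 + 4155/47678·1 = 1 ✓
b·c: (-13078/71517)·(-3/2) + (-9905/429102)·9/5 + 4155/47678·46/15 = 1/2 ✓
b·c²: (-13078/71517)·9/4 + (-9905/429102)·81/25 + 4155/47678·2116/225 = 1/3 ✓
b·Ac: (-9905/429102)·(-21/5) + 4155/47678·4/5 = 1/6 ✓
b·c³: (-13078/71517)·(-27/8) + (-9905/429102)·729/125 + 4155/47678·97336/3375 = 64277321/21455100 ≠ 1/4 ⇒ order 3.
b·(c∘Ac): (-9905/429102)·(-189/25) + 4155/47678·184/75 = 92569/238390 ≠ 1/8
b·Ac²: (-9905/429102)·63/10 + 4155/47678·237/50 = 31903/119195 ≠ 1/12
b·A²c: 4155/47678·(-21/5) = -17451/47678 ≠ 1/24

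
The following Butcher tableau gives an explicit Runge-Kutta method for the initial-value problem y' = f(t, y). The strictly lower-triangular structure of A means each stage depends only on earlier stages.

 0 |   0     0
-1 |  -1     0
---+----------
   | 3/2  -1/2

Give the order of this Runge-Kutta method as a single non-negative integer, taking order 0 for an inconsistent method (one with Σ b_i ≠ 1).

b = (3/2, -1/2)
c = (0, -1)
Σ b_i: 3/2·1 + (-1/2)·1 = 1 ✓
b·c: (-1/2)·(-1) = 1/2 ✓; 2 stages ⇒ order 2.

2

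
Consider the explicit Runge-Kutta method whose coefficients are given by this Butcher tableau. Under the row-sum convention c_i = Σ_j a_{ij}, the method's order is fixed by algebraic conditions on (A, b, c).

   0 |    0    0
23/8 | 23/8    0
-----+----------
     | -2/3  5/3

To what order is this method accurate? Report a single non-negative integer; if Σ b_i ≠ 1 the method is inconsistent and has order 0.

b = (-2/3, 5/3)
c = (0, 23/8)
Σ b_i: (-2/3)·1 + 5/3·1 = 1 ✓
b·c: 5/3·23/8 = 115/24 ≠ 1/2 ⇒ order 1.

1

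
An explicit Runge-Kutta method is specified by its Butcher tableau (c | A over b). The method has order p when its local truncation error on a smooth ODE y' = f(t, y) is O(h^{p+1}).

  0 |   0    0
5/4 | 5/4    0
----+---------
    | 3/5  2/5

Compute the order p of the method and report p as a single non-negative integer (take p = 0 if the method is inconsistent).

2

b = (3/5, 2/5)
c = (0, 5/4)
Σ b_i: 3/5·1 + 2/5·1 = 1 ✓
b·c: 2/5·5/4 = 1/2 ✓; 2 stages ⇒ order 2.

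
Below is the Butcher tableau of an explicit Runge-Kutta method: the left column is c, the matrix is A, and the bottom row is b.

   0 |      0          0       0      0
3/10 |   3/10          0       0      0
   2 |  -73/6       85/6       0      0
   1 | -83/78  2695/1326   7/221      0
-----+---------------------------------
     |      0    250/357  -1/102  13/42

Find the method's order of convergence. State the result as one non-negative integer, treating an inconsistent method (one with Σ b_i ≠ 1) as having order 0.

b = (0, 250/357, -1/102, 13/42)
c = (0, 3/10, 2, 1)
Ac = (0, 0, 17/4, 35/52)
Σ b_i: 250/357·1 + (-1/102)·1 + 13/42·1 = 1 ✓
b·c: 250/357·3/10 + (-1/102)·2 + 13/42·1 = 1/2 ✓
b·c²: 250/357·9/100 + (-1/102)·4 + 13/42·1 = 1/3 ✓
b·Ac: (-1/102)·17/4 + 13/42·35/52 = 1/6 ✓
b·c³: 250/357·27/1000 + (-1/102)·8 + 13/42·1 = 1/4 ✓
b·(c∘Ac): (-1/102)·17/2 + 13/42·35/52 = 1/8 ✓
b·Ac²: (-1/102)·51/40 + 13/42·161/520 = 1/12 ✓
b·A²c: 13/42·7/52 = 1/24 ✓; 4 stages ⇒ order 4.

4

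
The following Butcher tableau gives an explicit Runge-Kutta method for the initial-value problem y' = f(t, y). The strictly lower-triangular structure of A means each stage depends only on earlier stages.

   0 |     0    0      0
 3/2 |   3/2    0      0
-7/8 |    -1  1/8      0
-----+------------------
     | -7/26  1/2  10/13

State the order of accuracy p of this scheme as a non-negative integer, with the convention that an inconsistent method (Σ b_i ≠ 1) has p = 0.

b = (-7/26, 1/2, 10/13)
c = (0, 3/2, -7/8)
Ac = (0, 0, 3/16)
Σ b_i: (-7/26)·1 + 1/2·1 + 10/13·1 = 1 ✓
b·c: 1/2·3/2 + 10/13·(-7/8) = 1/13 ≠ 1/2 ⇒ order 1.

1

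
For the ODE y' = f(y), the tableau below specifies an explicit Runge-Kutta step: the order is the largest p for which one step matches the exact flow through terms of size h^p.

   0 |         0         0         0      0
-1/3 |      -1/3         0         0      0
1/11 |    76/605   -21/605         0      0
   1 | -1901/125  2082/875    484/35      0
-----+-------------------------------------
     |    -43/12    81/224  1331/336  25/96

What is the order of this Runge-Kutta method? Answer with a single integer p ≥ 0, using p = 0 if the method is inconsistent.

4

b = (-43/12, 81/224, 1331/336, 25/96)
c = (0, -1/3, 1/11, 1)
Ac = (0, 0, 7/605, 58/125)
Σ b_i: (-43/12)·1 + 81/224·1 + 1331/336·1 + 25/96·1 = 1 ✓
b·c: 81/224·(-1/3) + 1331/336·1/11 + 25/96·1 = 1/2 ✓
b·c²: 81/224·1/9 + 1331/336·1/121 + 25/96·1 = 1/3 ✓
b·Ac: 1331/336·7/605 + 25/96·58/125 = 1/6 ✓
b·c³: 81/224·(-1/27) + 1331/336·1/1331 + 25/96·1 = 1/4 ✓
b·(c∘Ac): 1331/336·7/6655 + 25/96·58/125 = 1/8 ✓
b·Ac²: 1331/336·(-7/1815) + 25/96·142/375 = 1/12 ✓
b·A²c: 25/96·4/25 = 1/24 ✓; 4 stages ⇒ order 4.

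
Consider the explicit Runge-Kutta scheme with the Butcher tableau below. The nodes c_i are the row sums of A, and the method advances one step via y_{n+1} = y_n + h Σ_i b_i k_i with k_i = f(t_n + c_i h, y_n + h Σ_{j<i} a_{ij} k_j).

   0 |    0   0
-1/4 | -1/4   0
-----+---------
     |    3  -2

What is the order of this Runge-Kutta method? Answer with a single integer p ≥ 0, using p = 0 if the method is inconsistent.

2

b = (3, -2)
c = (0, -1/4)
Σ b_i: 3·1 + (-2)·1 = 1 ✓
b·c: (-2)·(-1/4) = 1/2 ✓; 2 stages ⇒ order 2.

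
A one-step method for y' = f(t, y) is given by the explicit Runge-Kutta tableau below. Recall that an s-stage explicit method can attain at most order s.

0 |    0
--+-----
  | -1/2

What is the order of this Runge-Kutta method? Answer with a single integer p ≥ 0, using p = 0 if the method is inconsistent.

b = (-1/2)
c = (0)
Σ b_i: (-1/2)·1 = -1/2 ≠ 1 ⇒ order 0.

0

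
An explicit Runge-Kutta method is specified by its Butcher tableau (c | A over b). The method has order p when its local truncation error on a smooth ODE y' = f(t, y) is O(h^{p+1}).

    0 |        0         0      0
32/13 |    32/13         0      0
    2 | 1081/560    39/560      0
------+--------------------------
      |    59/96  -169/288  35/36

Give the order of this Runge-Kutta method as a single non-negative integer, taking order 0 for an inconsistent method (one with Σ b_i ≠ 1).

3

b = (59/96, -169/288, 35/36)
c = (0, 32/13, 2)
Ac = (0, 0, 6/35)
Σ b_i: 59/96·1 + (-169/288)·1 + 35/36·1 = 1 ✓
b·c: (-169/288)·32/13 + 35/36·2 = 1/2 ✓
b·c²: (-169/288)·1024/169 + 35/36·4 = 1/3 ✓
b·Ac: 35/36·6/35 = 1/6 ✓; 3 stages ⇒ order 3.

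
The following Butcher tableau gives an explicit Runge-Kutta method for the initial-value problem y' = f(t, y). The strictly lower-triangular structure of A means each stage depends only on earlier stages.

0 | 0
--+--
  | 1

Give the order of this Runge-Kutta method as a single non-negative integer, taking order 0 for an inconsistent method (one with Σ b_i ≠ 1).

b = (1)
c = (0)
Σ b_i: 1·1 = 1 ✓; 1 stage ⇒ order 1.

1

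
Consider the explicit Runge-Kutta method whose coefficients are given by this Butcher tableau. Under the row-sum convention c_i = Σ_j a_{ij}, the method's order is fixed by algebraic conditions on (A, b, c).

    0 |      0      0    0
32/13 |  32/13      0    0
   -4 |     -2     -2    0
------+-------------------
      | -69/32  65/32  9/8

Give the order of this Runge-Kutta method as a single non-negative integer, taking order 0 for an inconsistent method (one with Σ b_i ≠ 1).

b = (-69/32, 65/32, 9/8)
c = (0, 32/13, -4)
Ac = (0, 0, -64/13)
Σ b_i: (-69/32)·1 + 65/32·1 + 9/8·1 = 1 ✓
b·c: 65/32·32/13 + 9/8·(-4) = 1/2 ✓
b·c²: 65/32·1024/169 + 9/8·16 = 394/13 ≠ 1/3 ⇒ order 2.
b·Ac: 9/8·(-64/13) = -72/13 ≠ 1/6

2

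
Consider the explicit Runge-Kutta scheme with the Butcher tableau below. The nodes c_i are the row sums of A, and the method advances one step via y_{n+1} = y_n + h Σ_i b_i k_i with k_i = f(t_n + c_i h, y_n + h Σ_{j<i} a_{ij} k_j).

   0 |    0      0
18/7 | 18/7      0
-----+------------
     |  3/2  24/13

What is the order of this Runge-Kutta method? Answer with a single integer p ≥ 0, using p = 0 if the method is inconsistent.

b = (3/2, 24/13)
c = (0, 18/7)
Σ b_i: 3/2·1 + 24/13·1 = 87/26 ≠ 1 ⇒ order 0.

0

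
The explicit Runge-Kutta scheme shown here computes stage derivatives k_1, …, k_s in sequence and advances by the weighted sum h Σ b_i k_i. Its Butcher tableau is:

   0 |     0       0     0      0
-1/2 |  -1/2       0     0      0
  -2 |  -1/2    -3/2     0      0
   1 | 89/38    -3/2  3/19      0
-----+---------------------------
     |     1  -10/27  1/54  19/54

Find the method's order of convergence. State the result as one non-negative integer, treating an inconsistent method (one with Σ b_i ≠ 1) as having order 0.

4

b = (1, -10/27, 1/54, 19/54)
c = (0, -1/2, -2, 1)
Ac = (0, 0, 3/4, 33/76)
Σ b_i: 1·1 + (-10/27)·1 + 1/54·1 + 19/54·1 = 1 ✓
b·c: (-10/27)·(-1/2) + 1/54·(-2) + 19/54·1 = 1/2 ✓
b·c²: (-10/27)·1/4 + 1/54·4 + 19/54·1 = 1/3 ✓
b·Ac: 1/54·3/4 + 19/54·33/76 = 1/6 ✓
b·c³: (-10/27)·(-1/8) + 1/54·(-8) + 19/54·1 = 1/4 ✓
b·(c∘Ac): 1/54·(-3/2) + 19/54·33/76 = 1/8 ✓
b·Ac²: 1/54·(-3/8) + 19/54·39/152 = 1/12 ✓
b·A²c: 19/54·9/76 = 1/24 ✓; 4 stages ⇒ order 4.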